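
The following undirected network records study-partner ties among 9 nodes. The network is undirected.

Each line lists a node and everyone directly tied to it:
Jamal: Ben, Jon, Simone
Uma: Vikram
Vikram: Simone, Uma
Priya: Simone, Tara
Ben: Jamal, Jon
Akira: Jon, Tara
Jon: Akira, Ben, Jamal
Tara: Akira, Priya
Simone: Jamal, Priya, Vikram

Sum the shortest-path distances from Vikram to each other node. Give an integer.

Distances from Vikram: Akira:4, Ben:3, Jamal:2, Jon:3, Priya:2, Simone:1, Tara:3, Uma:1.
Sum = 4 + 3 + 2 + 3 + 2 + 1 + 3 + 1 = 19.

19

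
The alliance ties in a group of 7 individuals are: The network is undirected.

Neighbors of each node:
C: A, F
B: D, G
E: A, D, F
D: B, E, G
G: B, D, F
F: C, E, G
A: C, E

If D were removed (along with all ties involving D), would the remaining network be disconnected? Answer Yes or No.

No

Even without D, every remaining node can still reach every other (the residual graph is connected), so D is not a cut vertex.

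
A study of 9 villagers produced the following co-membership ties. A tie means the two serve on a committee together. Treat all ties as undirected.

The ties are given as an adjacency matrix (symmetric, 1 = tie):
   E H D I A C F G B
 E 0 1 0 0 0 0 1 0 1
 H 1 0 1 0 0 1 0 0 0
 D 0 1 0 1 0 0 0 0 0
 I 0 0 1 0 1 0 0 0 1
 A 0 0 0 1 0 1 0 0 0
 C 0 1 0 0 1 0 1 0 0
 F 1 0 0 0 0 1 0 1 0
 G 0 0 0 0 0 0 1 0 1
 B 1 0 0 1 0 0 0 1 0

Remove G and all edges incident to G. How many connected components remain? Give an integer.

1

G's neighbors (B and F) remain reachable from one another through other ties, so the rest of the network stays in one piece.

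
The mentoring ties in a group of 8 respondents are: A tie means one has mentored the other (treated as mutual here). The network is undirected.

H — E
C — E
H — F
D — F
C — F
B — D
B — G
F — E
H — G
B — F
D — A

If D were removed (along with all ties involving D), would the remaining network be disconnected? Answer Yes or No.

Yes

Removing D leaves {A} with no path to {B, C, E, F, G, and H}, so the network splits into 2 components. D is a cut vertex.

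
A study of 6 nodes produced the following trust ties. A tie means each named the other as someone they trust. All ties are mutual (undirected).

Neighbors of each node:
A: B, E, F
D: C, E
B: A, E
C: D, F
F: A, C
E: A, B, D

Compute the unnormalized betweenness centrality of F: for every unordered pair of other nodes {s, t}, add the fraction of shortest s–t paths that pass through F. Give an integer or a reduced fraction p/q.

3/2

Pairs whose geodesics pass through F — C–A: 1; C–B: 1/2.
All other pairs contribute 0.
Summing the contributions gives betweenness(F) = 3/2.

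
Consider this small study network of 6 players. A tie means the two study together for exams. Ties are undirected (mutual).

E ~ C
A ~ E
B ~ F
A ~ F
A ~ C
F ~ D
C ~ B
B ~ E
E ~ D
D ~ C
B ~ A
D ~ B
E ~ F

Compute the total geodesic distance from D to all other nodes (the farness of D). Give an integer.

6

Distances from D: A:2, B:1, C:1, E:1, F:1.
Sum = 2 + 1 + 1 + 1 + 1 = 6.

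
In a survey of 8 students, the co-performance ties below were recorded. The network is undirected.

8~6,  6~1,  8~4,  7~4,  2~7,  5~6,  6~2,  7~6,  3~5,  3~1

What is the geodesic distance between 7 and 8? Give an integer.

2

One shortest route is 7 – 6 – 8, which uses 2 edges, and 7 and 8 are not directly tied, so nothing shorter exists. So d(7,8) = 2.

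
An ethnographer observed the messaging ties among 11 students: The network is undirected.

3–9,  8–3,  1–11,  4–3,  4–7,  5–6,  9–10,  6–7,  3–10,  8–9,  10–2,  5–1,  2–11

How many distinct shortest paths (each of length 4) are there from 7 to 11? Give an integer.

The shortest distance is 4, and the only length-4 path is 7–6–5–1–11. So there is exactly 1 shortest path.

1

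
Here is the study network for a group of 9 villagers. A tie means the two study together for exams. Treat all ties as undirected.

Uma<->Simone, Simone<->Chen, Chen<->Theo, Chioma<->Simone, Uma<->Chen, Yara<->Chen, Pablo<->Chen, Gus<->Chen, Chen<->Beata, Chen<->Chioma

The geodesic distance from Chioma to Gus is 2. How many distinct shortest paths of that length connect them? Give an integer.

1

The shortest distance is 2, and the only length-2 path is Chioma–Chen–Gus. So there is exactly 1 shortest path.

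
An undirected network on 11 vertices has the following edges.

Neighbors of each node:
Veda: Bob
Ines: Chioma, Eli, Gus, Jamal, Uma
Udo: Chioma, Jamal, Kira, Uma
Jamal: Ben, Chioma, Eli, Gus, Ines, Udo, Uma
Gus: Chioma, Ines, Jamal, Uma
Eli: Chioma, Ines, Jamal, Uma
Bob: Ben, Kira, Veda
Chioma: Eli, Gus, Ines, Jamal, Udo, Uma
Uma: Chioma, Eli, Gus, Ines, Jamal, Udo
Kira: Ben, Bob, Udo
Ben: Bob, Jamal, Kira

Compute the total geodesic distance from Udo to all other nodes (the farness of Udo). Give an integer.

Distances from Udo: Ben:2, Bob:2, Chioma:1, Eli:2, Gus:2, Ines:2, Jamal:1, Kira:1, Uma:1, Veda:3.
Sum = 2 + 2 + 1 + 2 + 2 + 2 + 1 + 1 + 1 + 3 = 17.

17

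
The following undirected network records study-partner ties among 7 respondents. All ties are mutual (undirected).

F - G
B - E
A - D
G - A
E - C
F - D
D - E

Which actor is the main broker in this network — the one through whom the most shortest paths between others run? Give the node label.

Unnormalized betweenness of each node: A:2, B:0, C:0, D:19/2, E:9, F:2, G:1/2.
D has the largest value, 19/2, making it the main broker — the node through which the most shortest paths run.

D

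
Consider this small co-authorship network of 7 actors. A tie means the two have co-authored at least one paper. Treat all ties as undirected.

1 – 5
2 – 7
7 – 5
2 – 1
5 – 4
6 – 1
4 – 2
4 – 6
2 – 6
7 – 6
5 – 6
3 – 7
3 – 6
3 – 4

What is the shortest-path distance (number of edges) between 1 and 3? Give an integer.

One shortest route is 1 – 6 – 3, which uses 2 edges, and 1 and 3 are not directly tied, so nothing shorter exists. So d(1,3) = 2.

2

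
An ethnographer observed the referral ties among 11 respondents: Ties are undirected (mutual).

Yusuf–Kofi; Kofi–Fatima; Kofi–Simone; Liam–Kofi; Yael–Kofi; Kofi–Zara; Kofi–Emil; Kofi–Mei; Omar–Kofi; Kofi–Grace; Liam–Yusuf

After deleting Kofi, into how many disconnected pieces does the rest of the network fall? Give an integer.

Without Kofi, the remaining ties split the others into: {Mei}; {Liam, Yusuf}; {Yael}; {Emil}; {Grace}; {Omar}; {Fatima}; {Zara}; {Simone}.
That's 9 separate components.

9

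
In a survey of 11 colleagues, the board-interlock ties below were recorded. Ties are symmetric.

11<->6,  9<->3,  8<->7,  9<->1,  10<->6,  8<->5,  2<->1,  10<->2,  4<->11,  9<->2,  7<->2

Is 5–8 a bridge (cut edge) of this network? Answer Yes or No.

Yes

Without the 5–8 edge there is no alternate route between 5 and 8, so the network disconnects. It is a bridge.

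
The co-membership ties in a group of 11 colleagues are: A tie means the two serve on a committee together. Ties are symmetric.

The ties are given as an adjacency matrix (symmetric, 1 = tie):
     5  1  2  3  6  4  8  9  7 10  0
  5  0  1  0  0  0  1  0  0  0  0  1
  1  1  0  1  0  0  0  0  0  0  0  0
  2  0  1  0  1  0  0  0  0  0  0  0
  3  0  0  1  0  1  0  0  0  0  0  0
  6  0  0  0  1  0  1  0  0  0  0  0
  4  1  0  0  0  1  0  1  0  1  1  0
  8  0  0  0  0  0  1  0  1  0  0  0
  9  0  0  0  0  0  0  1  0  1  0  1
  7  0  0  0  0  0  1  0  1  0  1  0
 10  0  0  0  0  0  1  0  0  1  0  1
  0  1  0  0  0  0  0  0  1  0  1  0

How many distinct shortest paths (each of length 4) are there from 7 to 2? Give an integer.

2

The shortest distance is 4. The length-4 paths are: 7–4–5–1–2; 7–4–6–3–2.
That gives 2 distinct shortest paths.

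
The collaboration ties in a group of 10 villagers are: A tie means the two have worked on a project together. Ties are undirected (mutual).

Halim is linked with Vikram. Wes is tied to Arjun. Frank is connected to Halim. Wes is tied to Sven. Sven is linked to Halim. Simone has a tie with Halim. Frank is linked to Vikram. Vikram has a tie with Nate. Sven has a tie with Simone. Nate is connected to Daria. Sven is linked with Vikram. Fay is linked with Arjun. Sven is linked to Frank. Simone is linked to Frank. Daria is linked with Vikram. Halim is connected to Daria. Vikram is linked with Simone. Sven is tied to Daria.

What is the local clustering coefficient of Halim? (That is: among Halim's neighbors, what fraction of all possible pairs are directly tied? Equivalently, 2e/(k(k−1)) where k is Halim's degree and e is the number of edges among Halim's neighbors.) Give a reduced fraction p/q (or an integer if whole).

4/5

Halim's neighbors: Daria, Frank, Simone, Sven, and Vikram (k = 5).
Possible neighbor pairs: C(5,2) = 10. Edges among them: Daria–Sven, Daria–Vikram, Frank–Simone, Frank–Sven, Frank–Vikram, Simone–Sven, Simone–Vikram, Sven–Vikram → e = 8.
Clustering(Halim) = 8/10 = 4/5.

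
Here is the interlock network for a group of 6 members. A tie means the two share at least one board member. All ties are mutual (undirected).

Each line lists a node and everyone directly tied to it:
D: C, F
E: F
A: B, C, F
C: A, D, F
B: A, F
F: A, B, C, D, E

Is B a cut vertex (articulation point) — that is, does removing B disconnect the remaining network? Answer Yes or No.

Even without B, every remaining node can still reach every other (the residual graph is connected), so B is not a cut vertex.

No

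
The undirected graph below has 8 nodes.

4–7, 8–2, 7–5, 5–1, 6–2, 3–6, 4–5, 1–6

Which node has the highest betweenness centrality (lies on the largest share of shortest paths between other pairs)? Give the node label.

Unnormalized betweenness of each node: 1:12, 2:6, 3:0, 4:0, 5:10, 6:14, 7:0, 8:0.
6 has the largest value, 14, making it the main broker — the node through which the most shortest paths run.

6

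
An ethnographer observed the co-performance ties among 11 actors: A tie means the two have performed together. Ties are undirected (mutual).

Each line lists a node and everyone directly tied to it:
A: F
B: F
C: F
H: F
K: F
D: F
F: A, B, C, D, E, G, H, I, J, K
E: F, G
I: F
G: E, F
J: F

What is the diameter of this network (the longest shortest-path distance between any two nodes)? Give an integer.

2

Eccentricity of each node (its greatest distance to any other): A:2, B:2, C:2, D:2, E:2, F:1, G:2, H:2, I:2, J:2, K:2.
The maximum eccentricity is 2, realized for instance by the pair G–C via G – F – C. So the diameter is 2.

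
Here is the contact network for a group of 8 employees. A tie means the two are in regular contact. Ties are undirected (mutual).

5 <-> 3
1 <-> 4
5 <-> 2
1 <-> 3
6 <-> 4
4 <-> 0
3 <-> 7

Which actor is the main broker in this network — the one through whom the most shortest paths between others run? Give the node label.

3

Unnormalized betweenness of each node: 0:0, 1:12, 2:0, 3:14, 4:11, 5:6, 6:0, 7:0.
3 has the largest value, 14, making it the main broker — the node through which the most shortest paths run.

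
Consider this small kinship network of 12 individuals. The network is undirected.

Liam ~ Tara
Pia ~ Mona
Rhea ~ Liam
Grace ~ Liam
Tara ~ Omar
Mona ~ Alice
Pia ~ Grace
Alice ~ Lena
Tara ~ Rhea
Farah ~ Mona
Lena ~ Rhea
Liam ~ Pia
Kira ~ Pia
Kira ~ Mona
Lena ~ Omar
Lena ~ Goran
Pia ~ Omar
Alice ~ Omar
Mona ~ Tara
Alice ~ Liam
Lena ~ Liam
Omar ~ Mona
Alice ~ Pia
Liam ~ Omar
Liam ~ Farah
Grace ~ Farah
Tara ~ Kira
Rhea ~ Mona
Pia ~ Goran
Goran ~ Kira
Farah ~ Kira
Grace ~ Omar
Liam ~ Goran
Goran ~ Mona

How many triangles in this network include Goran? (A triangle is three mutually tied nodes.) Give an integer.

5

Goran's neighbors: Kira, Lena, Liam, Mona, and Pia.
Neighbor pairs that are themselves tied: Goran–Kira–Mona; Goran–Kira–Pia; Goran–Lena–Liam; Goran–Liam–Pia; Goran–Mona–Pia. Each forms one triangle with Goran, for 5 in total.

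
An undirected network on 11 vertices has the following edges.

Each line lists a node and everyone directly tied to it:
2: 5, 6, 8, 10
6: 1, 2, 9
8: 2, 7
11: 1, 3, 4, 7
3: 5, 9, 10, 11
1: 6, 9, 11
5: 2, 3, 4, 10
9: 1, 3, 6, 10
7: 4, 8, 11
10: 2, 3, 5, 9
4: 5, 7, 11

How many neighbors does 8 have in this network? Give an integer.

8 is directly tied to 2 and 7. That is 2 neighbors, so the degree of 8 is 2.

2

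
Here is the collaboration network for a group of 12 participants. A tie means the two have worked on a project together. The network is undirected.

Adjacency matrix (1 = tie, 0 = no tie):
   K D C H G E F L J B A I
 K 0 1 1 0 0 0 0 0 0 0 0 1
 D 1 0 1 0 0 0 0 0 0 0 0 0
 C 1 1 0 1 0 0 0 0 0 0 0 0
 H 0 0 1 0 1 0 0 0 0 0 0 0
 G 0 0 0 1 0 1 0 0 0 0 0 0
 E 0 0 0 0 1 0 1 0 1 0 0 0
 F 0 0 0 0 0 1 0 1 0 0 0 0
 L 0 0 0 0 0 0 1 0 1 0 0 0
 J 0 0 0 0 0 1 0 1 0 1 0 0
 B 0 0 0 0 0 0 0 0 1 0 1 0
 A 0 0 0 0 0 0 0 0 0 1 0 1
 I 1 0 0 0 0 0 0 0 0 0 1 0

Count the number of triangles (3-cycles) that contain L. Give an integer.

L's neighbors are F and J, but none of them are tied to each other, so no triangle contains L.

0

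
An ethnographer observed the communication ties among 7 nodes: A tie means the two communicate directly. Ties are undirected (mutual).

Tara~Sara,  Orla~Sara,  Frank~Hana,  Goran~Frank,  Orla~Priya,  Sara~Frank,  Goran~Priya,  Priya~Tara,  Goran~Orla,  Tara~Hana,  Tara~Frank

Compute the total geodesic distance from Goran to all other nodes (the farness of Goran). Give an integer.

Distances from Goran: Frank:1, Hana:2, Orla:1, Priya:1, Sara:2, Tara:2.
Sum = 1 + 2 + 1 + 1 + 2 + 2 = 9.

9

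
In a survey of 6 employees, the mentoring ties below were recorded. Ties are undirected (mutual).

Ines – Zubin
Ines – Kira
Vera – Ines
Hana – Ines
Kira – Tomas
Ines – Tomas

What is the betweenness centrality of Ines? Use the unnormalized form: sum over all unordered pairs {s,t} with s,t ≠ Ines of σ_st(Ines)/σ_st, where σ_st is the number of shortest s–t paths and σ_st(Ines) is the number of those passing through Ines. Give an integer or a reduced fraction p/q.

Pairs whose geodesics pass through Ines — Zubin–Tomas: 1; Zubin–Kira: 1; Zubin–Hana: 1; Zubin–Vera: 1; Tomas–Hana: 1; Tomas–Vera: 1; Kira–Hana: 1; Kira–Vera: 1; Hana–Vera: 1.
All other pairs contribute 0.
Summing the contributions gives betweenness(Ines) = 9.

9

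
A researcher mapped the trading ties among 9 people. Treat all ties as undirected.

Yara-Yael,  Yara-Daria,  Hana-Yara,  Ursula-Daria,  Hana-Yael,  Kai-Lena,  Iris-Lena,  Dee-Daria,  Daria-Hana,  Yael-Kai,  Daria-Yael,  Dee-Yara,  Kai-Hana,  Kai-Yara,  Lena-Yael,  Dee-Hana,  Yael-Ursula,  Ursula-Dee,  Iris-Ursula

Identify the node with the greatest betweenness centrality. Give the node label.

Yael

Unnormalized betweenness of each node: Daria:613/420, Dee:16/15, Hana:115/84, Iris:9/14, Kai:59/35, Lena:23/10, Ursula:593/140, Yael:411/70, Yara:115/84.
Yael has the largest value, 411/70, making it the main broker — the node through which the most shortest paths run.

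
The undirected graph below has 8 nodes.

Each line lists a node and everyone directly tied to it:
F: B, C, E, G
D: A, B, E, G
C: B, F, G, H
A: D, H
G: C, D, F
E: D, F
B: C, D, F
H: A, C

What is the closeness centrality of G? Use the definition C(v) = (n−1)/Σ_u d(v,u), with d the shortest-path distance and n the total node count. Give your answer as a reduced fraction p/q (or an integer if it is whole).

Distances from G: A:2, B:2, C:1, D:1, E:2, F:1, H:2. Sum = 11.
n = 8, so closeness = 7/11.

7/11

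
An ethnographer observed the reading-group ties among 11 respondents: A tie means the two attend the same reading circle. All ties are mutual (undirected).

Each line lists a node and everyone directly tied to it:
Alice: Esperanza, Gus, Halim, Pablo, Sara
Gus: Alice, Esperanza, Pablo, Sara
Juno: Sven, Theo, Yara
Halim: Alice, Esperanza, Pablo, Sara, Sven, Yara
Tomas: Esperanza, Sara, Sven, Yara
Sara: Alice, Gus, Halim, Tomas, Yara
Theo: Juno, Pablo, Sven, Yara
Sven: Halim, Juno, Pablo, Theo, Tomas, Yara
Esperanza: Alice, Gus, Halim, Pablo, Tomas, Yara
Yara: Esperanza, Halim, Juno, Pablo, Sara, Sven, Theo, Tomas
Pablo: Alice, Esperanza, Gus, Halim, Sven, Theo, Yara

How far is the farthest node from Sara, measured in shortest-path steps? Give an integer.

2

Distances from Sara: Alice:1, Esperanza:2, Gus:1, Halim:1, Juno:2, Pablo:2, Sven:2, Theo:2, Tomas:1, Yara:1.
The largest is 2 (to Esperanza, Sven, Pablo, Theo, and Juno), so the eccentricity of Sara is 2.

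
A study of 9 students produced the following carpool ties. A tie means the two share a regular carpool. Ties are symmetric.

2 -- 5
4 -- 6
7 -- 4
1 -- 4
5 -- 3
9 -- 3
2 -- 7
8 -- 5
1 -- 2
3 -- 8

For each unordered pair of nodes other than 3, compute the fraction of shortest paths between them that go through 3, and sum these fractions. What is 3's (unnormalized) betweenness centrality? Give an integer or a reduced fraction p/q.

7

Pairs whose geodesics pass through 3 — 9–8: 1; 9–5: 1; 9–1: 1; 9–6: 2/2; 9–7: 1; 9–4: 2/2; 9–2: 1.
All other pairs contribute 0.
Summing the contributions gives betweenness(3) = 7.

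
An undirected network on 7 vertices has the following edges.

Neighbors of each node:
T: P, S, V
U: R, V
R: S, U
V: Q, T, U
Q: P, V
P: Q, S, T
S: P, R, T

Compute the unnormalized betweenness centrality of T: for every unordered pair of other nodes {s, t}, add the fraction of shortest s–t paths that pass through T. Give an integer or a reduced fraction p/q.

Pairs whose geodesics pass through T — S–V: 1; U–P: 1/3; V–P: 1/2.
All other pairs contribute 0.
Summing the contributions gives betweenness(T) = 11/6.

11/6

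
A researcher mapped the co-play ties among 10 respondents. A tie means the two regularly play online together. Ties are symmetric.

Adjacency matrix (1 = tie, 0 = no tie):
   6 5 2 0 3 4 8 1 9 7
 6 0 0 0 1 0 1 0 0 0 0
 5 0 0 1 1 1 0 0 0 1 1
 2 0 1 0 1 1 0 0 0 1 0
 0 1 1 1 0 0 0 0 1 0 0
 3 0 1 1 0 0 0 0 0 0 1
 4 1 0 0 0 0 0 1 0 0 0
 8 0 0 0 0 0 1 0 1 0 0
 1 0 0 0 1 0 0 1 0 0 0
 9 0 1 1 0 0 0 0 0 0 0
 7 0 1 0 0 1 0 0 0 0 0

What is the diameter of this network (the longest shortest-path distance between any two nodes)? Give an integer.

4

Eccentricity of each node (its greatest distance to any other): 0:2, 1:3, 2:3, 3:4, 4:4, 5:3, 6:3, 7:4, 8:4, 9:4.
The maximum eccentricity is 4, realized for instance by the pair 3–4 via 3 – 5 – 0 – 6 – 4. So the diameter is 4.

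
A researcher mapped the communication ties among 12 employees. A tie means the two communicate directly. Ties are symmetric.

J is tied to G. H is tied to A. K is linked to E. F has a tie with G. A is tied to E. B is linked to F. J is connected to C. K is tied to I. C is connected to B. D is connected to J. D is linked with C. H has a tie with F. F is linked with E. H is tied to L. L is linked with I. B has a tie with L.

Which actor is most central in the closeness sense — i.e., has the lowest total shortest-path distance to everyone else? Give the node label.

F

Farness (sum of distances to all others) for each node — A:30, B:21, C:26, D:34, E:24, F:20, G:25, H:24, I:29, J:28, K:30, L:23.
The smallest farness is 20, for F, so F has the highest closeness.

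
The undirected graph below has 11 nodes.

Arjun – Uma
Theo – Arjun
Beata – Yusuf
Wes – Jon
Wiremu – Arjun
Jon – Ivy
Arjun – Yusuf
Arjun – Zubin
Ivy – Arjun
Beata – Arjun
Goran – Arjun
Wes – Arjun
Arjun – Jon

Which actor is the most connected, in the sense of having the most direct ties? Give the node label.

Degrees — Arjun:10, Beata:2, Goran:1, Ivy:2, Jon:3, Theo:1, Uma:1, Wes:2, Wiremu:1, Yusuf:2, Zubin:1.
The maximum is 10, attained only by Arjun.

Arjun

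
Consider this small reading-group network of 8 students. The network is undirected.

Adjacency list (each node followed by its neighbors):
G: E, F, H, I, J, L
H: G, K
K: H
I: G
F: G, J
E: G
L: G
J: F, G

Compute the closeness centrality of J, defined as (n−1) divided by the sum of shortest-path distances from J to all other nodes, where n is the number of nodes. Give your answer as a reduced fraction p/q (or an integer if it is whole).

Distances from J: E:2, F:1, G:1, H:2, I:2, K:3, L:2. Sum = 13.
n = 8, so closeness = 7/13.

7/13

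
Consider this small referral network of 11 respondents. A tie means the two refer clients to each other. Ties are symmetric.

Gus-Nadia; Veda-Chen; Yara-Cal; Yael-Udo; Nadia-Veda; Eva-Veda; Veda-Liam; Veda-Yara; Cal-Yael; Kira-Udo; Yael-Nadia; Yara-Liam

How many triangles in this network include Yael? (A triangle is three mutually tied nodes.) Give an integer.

0

Yael's neighbors are Cal, Nadia, and Udo, but none of them are tied to each other, so no triangle contains Yael.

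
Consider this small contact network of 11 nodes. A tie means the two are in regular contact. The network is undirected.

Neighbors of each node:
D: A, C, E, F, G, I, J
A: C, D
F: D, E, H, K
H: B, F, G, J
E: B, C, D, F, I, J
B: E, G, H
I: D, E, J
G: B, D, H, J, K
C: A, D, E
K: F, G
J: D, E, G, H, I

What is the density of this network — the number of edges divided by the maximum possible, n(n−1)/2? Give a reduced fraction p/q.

There are 22 edges and 11 nodes, so the maximum possible is C(11,2) = 55.
Density = 22/55 = 2/5.

2/5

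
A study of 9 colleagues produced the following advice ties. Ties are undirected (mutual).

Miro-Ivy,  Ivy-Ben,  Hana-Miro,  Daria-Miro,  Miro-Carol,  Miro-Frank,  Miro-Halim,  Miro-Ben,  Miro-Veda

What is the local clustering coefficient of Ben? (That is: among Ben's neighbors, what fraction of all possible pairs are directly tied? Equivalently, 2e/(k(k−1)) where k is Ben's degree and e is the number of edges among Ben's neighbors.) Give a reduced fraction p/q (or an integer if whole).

Ben's neighbors: Ivy and Miro (k = 2).
Possible neighbor pairs: C(2,2) = 1. Edges among them: Ivy–Miro → e = 1.
Clustering(Ben) = 1/1.

1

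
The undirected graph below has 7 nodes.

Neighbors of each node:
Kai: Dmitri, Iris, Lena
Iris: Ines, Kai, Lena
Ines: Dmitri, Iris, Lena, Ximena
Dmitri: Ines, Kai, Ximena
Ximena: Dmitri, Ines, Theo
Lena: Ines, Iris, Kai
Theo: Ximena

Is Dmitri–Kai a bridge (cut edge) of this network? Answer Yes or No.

Even without that edge, Dmitri still reaches Kai via Dmitri – Ines – Iris – Kai, so the network stays connected. Not a bridge.

No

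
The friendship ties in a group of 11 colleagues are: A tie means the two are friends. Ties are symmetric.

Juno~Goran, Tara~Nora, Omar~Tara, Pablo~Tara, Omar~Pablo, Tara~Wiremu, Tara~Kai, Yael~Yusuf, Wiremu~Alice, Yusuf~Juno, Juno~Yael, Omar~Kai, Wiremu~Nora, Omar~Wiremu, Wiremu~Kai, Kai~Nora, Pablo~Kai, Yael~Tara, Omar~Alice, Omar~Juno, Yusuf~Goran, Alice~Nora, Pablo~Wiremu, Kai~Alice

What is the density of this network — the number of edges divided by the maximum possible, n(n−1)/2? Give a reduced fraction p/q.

There are 24 edges and 11 nodes, so the maximum possible is C(11,2) = 55.
Density = 24/55.

24/55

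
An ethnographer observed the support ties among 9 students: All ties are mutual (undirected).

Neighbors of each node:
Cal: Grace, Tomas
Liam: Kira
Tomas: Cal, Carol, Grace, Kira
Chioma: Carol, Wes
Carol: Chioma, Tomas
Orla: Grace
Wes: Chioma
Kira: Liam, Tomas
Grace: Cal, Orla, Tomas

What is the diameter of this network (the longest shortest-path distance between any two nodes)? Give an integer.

Eccentricity of each node (its greatest distance to any other): Cal:4, Carol:3, Chioma:4, Grace:4, Kira:4, Liam:5, Orla:5, Tomas:3, Wes:5.
The maximum eccentricity is 5, realized for instance by the pair Orla–Wes via Orla – Grace – Tomas – Carol – Chioma – Wes. So the diameter is 5.

5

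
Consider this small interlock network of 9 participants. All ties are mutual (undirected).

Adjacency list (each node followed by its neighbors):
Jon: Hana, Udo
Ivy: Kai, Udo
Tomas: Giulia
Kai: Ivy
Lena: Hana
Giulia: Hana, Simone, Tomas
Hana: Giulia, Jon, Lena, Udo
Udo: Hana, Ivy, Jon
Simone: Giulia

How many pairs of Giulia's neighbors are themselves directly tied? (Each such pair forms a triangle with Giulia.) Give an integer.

0

Giulia's neighbors are Hana, Simone, and Tomas, but none of them are tied to each other, so no triangle contains Giulia.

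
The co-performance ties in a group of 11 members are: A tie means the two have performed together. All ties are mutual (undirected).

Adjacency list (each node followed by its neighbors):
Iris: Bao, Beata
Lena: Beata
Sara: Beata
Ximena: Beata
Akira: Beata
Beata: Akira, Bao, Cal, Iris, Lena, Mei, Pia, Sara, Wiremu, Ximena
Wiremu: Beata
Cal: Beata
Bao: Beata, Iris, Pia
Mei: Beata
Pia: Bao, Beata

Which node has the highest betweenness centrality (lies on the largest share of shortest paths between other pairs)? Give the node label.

Unnormalized betweenness of each node: Akira:0, Bao:1/2, Beata:85/2, Cal:0, Iris:0, Lena:0, Mei:0, Pia:0, Sara:0, Wiremu:0, Ximena:0.
Beata has the largest value, 85/2, making it the main broker — the node through which the most shortest paths run.

Beata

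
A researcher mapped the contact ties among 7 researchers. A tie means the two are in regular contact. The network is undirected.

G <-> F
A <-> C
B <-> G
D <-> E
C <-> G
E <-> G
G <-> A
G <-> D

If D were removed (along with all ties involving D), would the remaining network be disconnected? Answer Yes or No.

No

Even without D, every remaining node can still reach every other (the residual graph is connected), so D is not a cut vertex.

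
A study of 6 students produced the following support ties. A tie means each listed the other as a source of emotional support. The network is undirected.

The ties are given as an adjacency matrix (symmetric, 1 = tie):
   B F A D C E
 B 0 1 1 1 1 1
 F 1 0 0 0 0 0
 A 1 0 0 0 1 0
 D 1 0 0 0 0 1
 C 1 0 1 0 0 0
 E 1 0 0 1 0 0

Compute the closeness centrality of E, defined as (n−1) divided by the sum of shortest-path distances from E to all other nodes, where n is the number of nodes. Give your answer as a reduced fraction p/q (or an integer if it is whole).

Distances from E: A:2, B:1, C:2, D:1, F:2. Sum = 8.
n = 6, so closeness = 5/8.

5/8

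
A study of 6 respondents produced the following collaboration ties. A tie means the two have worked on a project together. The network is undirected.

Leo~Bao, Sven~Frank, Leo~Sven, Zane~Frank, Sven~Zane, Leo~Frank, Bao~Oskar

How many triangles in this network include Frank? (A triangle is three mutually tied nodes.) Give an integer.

Frank's neighbors: Leo, Sven, and Zane.
Neighbor pairs that are themselves tied: Frank–Leo–Sven; Frank–Sven–Zane. Each forms one triangle with Frank, for 2 in total.

2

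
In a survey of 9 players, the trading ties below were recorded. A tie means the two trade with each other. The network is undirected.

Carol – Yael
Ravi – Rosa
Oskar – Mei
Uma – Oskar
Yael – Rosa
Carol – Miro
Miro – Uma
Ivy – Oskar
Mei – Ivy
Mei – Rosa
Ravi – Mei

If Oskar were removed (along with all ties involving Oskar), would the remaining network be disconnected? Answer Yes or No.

Even without Oskar, every remaining node can still reach every other (the residual graph is connected), so Oskar is not a cut vertex.

No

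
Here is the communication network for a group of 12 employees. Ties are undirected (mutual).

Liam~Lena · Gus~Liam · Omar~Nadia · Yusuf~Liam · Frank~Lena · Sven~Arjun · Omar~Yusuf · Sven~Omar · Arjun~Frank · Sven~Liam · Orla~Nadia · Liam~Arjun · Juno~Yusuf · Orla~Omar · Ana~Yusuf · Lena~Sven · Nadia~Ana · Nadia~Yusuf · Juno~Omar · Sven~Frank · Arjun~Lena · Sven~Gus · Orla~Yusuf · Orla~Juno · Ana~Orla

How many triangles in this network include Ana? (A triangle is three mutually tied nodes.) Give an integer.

3

Ana's neighbors: Nadia, Orla, and Yusuf.
Neighbor pairs that are themselves tied: Ana–Nadia–Orla; Ana–Nadia–Yusuf; Ana–Orla–Yusuf. Each forms one triangle with Ana, for 3 in total.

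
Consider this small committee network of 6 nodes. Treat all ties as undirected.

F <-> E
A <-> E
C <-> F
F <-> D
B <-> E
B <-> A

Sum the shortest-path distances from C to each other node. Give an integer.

Distances from C: A:3, B:3, D:2, E:2, F:1.
Sum = 3 + 3 + 2 + 2 + 1 = 11.

11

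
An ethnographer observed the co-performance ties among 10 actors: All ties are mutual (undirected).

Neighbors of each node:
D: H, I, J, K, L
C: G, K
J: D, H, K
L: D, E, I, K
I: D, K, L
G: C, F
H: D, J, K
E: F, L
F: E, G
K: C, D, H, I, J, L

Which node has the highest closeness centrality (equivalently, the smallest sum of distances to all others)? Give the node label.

Farness (sum of distances to all others) for each node — C:17, D:15, E:19, F:23, G:21, H:19, I:17, J:19, K:13, L:15.
The smallest farness is 13, for K, so K has the highest closeness.

K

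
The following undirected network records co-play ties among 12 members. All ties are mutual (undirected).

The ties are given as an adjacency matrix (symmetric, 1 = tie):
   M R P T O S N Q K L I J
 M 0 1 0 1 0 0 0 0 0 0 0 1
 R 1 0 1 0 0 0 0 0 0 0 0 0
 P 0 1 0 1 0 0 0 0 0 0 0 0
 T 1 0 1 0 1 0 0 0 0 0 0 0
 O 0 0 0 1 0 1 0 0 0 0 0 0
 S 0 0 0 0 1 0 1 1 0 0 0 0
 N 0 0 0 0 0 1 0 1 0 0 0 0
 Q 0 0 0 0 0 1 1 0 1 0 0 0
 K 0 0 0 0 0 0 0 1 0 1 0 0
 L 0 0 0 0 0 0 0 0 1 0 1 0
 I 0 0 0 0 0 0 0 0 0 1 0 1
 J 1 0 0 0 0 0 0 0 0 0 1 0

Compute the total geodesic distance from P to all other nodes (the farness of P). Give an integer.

Distances from P: I:4, J:3, K:5, L:5, M:2, N:4, O:2, Q:4, R:1, S:3, T:1.
Sum = 4 + 3 + 5 + 5 + 2 + 4 + 2 + 4 + 1 + 3 + 1 = 34.

34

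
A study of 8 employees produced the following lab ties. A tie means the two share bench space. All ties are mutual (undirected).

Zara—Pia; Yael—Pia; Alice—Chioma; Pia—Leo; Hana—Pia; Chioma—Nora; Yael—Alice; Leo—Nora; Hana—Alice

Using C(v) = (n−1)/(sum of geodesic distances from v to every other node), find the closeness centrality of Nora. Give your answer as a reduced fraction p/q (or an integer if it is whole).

7/15

Distances from Nora: Alice:2, Chioma:1, Hana:3, Leo:1, Pia:2, Yael:3, Zara:3. Sum = 15.
n = 8, so closeness = 7/15.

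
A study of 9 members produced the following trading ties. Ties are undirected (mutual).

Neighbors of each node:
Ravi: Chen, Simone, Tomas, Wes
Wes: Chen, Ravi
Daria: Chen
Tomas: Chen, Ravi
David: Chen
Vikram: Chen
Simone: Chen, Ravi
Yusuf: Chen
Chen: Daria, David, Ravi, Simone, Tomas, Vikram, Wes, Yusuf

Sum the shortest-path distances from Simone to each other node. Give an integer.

14

Distances from Simone: Chen:1, Daria:2, David:2, Ravi:1, Tomas:2, Vikram:2, Wes:2, Yusuf:2.
Sum = 1 + 2 + 2 + 1 + 2 + 2 + 2 + 2 = 14.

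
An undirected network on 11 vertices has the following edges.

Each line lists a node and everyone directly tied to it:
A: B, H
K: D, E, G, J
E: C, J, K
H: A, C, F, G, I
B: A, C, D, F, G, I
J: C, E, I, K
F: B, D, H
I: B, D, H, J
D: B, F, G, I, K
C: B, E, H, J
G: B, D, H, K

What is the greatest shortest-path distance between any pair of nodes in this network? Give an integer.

3

Eccentricity of each node (its greatest distance to any other): A:3, B:2, C:2, D:2, E:3, F:3, G:2, H:2, I:2, J:3, K:3.
The maximum eccentricity is 3, realized for instance by the pair A–E via A – H – C – E. So the diameter is 3.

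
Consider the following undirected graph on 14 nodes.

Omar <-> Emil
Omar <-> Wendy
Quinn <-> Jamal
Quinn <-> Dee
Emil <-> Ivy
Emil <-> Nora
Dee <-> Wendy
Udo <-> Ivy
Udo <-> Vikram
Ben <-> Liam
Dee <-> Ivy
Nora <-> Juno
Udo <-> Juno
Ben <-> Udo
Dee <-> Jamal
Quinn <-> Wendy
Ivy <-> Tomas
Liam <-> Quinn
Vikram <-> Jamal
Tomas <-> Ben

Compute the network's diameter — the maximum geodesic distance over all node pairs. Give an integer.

4

Eccentricity of each node (its greatest distance to any other): Ben:4, Dee:3, Emil:4, Ivy:3, Jamal:4, Juno:4, Liam:4, Nora:4, Omar:4, Quinn:4, Tomas:3, Udo:3, Vikram:4, Wendy:4.
The maximum eccentricity is 4, realized for instance by the pair Nora–Quinn via Nora – Emil – Ivy – Dee – Quinn. So the diameter is 4.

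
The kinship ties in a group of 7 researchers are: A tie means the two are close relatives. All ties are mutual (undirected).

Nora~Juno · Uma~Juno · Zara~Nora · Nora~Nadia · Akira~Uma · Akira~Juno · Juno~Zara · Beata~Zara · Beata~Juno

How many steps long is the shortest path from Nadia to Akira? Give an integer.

One shortest route is Nadia – Nora – Juno – Akira, which uses 3 edges, and at distance 2 from Nadia we only reach {Juno, Zara}, which does not include Akira. So d(Nadia,Akira) = 3.

3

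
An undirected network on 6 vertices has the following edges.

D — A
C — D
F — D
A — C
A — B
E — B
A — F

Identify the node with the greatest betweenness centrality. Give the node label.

A

Unnormalized betweenness of each node: A:13/2, B:4, C:0, D:1/2, E:0, F:0.
A has the largest value, 13/2, making it the main broker — the node through which the most shortest paths run.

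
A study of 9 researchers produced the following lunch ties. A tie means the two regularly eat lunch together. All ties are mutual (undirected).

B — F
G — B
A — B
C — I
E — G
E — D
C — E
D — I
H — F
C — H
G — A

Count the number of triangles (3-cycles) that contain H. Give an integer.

0

H's neighbors are C and F, but none of them are tied to each other, so no triangle contains H.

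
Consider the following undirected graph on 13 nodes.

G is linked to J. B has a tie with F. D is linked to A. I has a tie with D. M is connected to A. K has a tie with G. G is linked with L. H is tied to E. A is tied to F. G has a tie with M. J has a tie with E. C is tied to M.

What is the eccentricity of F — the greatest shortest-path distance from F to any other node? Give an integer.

6

Distances from F: A:1, B:1, C:3, D:2, E:5, G:3, H:6, I:3, J:4, K:4, L:4, M:2.
The largest is 6 (to H), so the eccentricity of F is 6.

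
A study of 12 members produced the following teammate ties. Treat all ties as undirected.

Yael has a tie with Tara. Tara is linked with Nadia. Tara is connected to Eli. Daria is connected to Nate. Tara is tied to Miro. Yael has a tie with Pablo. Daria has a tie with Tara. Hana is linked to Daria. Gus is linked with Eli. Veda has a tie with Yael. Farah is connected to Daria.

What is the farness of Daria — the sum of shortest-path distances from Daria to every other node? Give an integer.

Distances from Daria: Eli:2, Farah:1, Gus:3, Hana:1, Miro:2, Nadia:2, Nate:1, Pablo:3, Tara:1, Veda:3, Yael:2.
Sum = 2 + 1 + 3 + 1 + 2 + 2 + 1 + 3 + 1 + 3 + 2 = 21.

21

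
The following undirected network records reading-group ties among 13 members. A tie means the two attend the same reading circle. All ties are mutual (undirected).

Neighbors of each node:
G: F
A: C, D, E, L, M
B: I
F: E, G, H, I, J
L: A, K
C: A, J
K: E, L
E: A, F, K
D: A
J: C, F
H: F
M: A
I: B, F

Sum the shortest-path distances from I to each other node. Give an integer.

31

Distances from I: A:3, B:1, C:3, D:4, E:2, F:1, G:2, H:2, J:2, K:3, L:4, M:4.
Sum = 3 + 1 + 3 + 4 + 2 + 1 + 2 + 2 + 2 + 3 + 4 + 4 = 31.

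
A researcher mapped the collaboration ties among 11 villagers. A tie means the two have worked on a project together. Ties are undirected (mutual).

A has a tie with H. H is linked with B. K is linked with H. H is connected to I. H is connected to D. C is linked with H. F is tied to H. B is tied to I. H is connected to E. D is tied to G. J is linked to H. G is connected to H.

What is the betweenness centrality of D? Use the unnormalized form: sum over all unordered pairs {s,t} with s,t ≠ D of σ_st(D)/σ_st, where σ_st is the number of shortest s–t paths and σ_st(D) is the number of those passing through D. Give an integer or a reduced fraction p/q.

No shortest path between any pair of other nodes passes through D.
Summing the contributions gives betweenness(D) = 0.

0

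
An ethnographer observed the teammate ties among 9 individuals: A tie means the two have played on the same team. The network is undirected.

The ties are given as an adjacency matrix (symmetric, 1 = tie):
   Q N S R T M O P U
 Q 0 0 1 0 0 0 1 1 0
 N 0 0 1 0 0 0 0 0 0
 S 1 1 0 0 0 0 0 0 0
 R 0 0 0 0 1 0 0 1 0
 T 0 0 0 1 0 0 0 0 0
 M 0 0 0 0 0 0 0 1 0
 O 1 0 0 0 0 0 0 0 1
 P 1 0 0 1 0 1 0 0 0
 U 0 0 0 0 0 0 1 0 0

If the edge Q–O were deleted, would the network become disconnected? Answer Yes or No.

Yes

Without the Q–O edge there is no alternate route between Q and O, so the network disconnects. It is a bridge.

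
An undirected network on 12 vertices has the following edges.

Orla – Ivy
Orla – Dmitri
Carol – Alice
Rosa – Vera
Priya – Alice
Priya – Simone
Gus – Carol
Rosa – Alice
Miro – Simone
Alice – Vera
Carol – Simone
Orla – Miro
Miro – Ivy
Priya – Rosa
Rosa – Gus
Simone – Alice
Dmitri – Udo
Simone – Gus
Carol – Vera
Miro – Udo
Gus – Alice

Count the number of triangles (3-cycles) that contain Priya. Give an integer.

Priya's neighbors: Alice, Rosa, and Simone.
Neighbor pairs that are themselves tied: Priya–Alice–Rosa; Priya–Alice–Simone. Each forms one triangle with Priya, for 2 in total.

2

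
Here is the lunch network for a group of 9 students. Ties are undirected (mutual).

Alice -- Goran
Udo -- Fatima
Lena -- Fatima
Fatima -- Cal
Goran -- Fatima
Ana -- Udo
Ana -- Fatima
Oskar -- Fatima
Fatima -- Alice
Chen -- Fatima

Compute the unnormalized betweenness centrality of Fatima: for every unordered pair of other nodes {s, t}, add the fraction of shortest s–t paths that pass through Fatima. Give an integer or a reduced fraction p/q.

Pairs whose geodesics pass through Fatima — Oskar–Cal: 1; Oskar–Chen: 1; Oskar–Udo: 1; Oskar–Goran: 1; Oskar–Alice: 1; Oskar–Lena: 1; Oskar–Ana: 1; Cal–Chen: 1; Cal–Udo: 1; Cal–Goran: 1; Cal–Alice: 1; Cal–Lena: 1; Cal–Ana: 1; Chen–Udo: 1 … (+12 more pairs).
All other pairs contribute 0.
Summing the contributions gives betweenness(Fatima) = 26.

26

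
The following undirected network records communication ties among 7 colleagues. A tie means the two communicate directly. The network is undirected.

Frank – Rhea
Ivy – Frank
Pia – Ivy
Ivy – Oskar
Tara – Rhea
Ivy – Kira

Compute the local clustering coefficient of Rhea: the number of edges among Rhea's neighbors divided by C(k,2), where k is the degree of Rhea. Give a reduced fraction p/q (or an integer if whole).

0

Rhea's neighbors: Frank and Tara (k = 2).
Possible neighbor pairs: C(2,2) = 1. Edges among them: none → e = 0.
Clustering(Rhea) = 0/1.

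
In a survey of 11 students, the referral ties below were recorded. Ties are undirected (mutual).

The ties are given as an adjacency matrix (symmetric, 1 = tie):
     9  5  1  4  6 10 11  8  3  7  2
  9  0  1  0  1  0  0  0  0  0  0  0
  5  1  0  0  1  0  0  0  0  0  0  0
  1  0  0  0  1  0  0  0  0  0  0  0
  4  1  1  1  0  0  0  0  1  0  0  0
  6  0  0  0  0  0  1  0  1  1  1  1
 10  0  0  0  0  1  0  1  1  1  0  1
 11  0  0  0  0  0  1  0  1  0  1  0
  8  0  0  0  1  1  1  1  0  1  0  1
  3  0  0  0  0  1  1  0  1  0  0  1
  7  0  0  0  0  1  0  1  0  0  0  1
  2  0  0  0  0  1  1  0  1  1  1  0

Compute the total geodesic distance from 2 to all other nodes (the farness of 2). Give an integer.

18

Distances from 2: 1:3, 3:1, 4:2, 5:3, 6:1, 7:1, 8:1, 9:3, 10:1, 11:2.
Sum = 3 + 1 + 2 + 3 + 1 + 1 + 1 + 3 + 1 + 2 = 18.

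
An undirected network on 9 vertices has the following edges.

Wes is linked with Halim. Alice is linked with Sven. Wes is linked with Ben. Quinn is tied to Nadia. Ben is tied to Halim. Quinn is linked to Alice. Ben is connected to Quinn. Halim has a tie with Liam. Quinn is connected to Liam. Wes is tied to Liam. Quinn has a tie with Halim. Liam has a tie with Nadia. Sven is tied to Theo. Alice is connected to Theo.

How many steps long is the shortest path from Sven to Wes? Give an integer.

One shortest route is Sven – Alice – Quinn – Ben – Wes, which uses 4 edges, and at distance 3 from Sven we only reach {Ben, Halim, Liam, Nadia}, which does not include Wes. So d(Sven,Wes) = 4.

4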